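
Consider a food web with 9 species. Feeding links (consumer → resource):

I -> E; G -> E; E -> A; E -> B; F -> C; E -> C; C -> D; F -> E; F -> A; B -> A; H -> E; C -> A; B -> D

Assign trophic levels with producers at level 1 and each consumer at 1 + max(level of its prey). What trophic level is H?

Trophic level 4

A is a producer → level 1.
C eats A (level 1); other prey at levels: D 1 → level 2.
E eats C (level 2); other prey at levels: A 1, B 2 → level 3.
H eats E → level 4.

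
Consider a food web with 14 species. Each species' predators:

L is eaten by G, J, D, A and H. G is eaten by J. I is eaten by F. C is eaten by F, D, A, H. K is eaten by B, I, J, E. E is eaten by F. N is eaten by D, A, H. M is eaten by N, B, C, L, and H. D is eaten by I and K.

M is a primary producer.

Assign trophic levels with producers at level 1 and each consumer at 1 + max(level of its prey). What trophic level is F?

Trophic level 6

M is a producer → level 1.
C eats M → level 2.
D eats C (level 2); other prey at levels: N 2, L 2 → level 3.
K eats D → level 4.
I eats K (level 4); other prey at levels: D 3 → level 5.
F eats I (level 5); other prey at levels: C 2, E 5 → level 6.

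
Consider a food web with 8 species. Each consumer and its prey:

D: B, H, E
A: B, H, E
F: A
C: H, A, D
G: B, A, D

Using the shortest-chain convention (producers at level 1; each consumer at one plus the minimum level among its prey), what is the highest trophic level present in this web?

3

Producers (level 1): B, H, E.
Following each consumer down to its lowest-level prey: B → A → F (levels 1 through 3).
All prey of F (A 2) are at level 2 or above, so F is at level 1 + 2 = 3.
Every consumer has at least one prey at level 2 or below, so none exceeds level 3.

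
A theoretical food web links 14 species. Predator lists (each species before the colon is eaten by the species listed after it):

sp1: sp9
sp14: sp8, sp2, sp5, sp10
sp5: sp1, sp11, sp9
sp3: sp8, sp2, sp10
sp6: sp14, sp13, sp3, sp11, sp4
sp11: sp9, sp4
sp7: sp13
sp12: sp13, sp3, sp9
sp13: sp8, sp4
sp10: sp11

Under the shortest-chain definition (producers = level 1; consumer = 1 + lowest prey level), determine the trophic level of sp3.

Trophic level 2

sp6 is a producer → level 1.
sp3 eats sp6 → level 2.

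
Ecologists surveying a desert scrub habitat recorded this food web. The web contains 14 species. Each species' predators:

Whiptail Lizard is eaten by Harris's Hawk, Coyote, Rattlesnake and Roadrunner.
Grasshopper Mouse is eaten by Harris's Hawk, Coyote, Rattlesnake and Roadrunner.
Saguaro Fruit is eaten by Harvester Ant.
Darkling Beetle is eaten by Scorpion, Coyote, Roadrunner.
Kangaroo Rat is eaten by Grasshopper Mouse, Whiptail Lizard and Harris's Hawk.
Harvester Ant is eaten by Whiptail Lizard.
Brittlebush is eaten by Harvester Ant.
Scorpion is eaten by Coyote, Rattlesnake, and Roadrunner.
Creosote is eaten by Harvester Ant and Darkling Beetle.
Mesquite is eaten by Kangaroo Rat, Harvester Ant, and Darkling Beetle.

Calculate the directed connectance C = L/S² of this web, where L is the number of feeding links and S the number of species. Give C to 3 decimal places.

C = 0.128

The web has S = 14 species and L = 25 feeding links.
C = L / S² = 25 / 196 = 0.1276 ≈ 0.128.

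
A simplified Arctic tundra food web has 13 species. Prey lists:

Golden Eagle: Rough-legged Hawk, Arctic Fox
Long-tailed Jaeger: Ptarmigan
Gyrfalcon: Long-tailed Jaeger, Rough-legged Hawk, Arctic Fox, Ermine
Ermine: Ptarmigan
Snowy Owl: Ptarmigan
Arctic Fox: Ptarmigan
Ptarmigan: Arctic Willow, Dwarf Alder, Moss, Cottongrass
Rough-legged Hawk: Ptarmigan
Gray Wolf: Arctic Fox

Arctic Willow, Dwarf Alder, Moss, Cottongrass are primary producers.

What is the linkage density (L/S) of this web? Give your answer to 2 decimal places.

L/S = 1.23

There are L = 16 links among S = 13 species.
L/S = 16/13 = 1.2308 ≈ 1.23.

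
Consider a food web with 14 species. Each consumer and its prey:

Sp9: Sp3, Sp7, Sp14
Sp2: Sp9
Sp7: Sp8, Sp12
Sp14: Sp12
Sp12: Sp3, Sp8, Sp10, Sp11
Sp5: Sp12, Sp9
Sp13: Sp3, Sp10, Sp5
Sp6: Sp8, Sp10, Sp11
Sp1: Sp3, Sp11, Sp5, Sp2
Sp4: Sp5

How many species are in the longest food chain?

6 species

One longest chain: Sp3 → Sp12 → Sp7 → Sp9 → Sp5 → Sp1.
It has 6 species and 5 links.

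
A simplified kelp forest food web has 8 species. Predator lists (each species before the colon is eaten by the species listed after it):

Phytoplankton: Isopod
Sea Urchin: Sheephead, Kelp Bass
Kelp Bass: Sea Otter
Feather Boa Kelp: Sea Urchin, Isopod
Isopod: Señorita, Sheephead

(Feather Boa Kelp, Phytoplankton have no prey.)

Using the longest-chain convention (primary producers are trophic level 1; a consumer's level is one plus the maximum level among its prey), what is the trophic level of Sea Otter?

Feather Boa Kelp is a producer → level 1.
Sea Urchin eats Feather Boa Kelp → level 2.
Kelp Bass eats Sea Urchin → level 3.
Sea Otter eats Kelp Bass → level 4.

Trophic level 4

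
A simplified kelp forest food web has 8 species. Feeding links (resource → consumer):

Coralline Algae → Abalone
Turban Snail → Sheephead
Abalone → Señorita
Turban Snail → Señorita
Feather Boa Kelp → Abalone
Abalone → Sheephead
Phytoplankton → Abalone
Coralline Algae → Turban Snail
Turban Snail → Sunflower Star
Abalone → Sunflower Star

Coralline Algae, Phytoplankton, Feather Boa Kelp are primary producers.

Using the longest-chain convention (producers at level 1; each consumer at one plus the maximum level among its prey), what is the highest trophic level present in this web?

3

Producers (level 1): Coralline Algae, Phytoplankton, Feather Boa Kelp.
Coralline Algae → Abalone → Sheephead gives Sheephead level 3.
No species has a prey at level 3, so no species reaches level 4.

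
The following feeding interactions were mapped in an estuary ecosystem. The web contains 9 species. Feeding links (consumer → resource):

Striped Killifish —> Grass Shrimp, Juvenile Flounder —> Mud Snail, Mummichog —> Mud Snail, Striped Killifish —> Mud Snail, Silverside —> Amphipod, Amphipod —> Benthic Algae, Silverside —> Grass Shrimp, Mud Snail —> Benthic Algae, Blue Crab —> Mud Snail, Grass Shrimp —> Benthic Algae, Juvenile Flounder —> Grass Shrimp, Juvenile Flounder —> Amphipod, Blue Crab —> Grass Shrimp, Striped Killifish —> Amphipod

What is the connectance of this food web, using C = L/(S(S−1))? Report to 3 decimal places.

The web has S = 9 species and L = 14 feeding links.
C = L / (S(S−1)) = 14 / 72 = 0.1944 ≈ 0.194.

C = 0.194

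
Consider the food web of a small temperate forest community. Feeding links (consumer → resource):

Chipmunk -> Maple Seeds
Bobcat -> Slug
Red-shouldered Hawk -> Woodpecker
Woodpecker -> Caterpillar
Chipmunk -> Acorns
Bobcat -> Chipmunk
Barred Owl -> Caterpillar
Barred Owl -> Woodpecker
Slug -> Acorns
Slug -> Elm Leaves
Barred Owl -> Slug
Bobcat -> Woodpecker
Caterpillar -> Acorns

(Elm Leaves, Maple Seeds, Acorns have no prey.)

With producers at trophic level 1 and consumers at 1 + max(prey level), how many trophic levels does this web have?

Producers (level 1): Elm Leaves, Maple Seeds, Acorns.
Acorns → Caterpillar → Woodpecker → Red-shouldered Hawk gives Red-shouldered Hawk level 4.
No species has a prey at level 4, so no species reaches level 5.

4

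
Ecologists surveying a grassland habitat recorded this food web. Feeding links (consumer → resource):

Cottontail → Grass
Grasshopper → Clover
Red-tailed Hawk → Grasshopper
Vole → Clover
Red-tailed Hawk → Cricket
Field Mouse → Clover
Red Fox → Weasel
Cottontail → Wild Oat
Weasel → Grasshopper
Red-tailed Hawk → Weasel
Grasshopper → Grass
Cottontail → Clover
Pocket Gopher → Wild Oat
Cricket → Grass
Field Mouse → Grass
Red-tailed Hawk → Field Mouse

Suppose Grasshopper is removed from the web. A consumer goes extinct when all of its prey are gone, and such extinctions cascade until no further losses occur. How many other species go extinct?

2

Remove Grasshopper.
Round 1: Weasel (all prey gone) → extinct.
Round 2: Red Fox (all prey gone) → extinct.
No further losses. Total secondary extinctions: 2.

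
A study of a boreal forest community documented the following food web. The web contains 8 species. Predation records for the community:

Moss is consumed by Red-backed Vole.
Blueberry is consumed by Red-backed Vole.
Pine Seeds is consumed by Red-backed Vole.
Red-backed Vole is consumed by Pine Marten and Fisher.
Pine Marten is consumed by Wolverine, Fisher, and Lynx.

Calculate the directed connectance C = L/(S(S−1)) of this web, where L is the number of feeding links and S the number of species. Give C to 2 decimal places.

The web has S = 8 species and L = 8 feeding links.
C = L / (S(S−1)) = 8 / 56 = 0.1429 ≈ 0.14.

C = 0.14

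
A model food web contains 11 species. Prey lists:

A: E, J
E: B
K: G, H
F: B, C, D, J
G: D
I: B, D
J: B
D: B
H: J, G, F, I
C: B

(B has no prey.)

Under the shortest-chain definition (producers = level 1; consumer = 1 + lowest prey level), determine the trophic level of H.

B is a producer → level 1.
I eats B → level 2.
H eats I → level 3.
No prey of H is below level 2, so 3 is the minimum.

Trophic level 3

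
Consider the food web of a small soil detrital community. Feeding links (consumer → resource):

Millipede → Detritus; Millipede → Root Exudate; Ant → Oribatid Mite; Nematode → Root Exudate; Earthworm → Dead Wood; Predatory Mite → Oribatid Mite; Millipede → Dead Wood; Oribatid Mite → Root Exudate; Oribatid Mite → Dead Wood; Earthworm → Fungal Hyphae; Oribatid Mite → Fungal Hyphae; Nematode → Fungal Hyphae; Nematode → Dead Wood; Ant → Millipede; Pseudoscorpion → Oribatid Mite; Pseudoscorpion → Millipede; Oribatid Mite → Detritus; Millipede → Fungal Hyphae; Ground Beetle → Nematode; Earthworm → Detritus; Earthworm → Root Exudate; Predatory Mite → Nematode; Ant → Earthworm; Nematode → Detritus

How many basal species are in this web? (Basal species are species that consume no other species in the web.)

4

Basal species (no prey listed): Root Exudate, Fungal Hyphae, Detritus, Dead Wood.
Count: 4.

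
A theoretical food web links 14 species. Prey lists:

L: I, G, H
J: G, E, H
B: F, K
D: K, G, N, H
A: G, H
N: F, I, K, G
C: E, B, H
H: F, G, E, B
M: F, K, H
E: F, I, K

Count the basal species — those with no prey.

Basal species (no prey listed): F, I, K, G.
Count: 4.

4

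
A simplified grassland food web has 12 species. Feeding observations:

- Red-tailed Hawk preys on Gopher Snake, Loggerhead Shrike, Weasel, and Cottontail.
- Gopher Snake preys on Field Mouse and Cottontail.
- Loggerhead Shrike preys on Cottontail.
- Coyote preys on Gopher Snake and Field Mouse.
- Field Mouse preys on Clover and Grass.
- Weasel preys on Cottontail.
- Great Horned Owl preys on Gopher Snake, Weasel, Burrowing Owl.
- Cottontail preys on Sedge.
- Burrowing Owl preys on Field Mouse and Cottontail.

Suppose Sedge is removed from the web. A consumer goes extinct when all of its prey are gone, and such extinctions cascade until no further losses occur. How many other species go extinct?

Remove Sedge.
Round 1: Cottontail (all prey gone) → extinct.
Round 2: Weasel (all prey gone), Loggerhead Shrike (all prey gone) → extinct.
No further losses. Total secondary extinctions: 3.

3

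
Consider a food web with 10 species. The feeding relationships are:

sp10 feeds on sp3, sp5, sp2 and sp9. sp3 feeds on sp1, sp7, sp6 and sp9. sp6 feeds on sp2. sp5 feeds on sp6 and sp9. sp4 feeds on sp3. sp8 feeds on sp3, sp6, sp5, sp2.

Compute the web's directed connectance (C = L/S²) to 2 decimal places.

The web has S = 10 species and L = 16 feeding links.
C = L / S² = 16 / 100 = 0.1600 ≈ 0.16.

C = 0.16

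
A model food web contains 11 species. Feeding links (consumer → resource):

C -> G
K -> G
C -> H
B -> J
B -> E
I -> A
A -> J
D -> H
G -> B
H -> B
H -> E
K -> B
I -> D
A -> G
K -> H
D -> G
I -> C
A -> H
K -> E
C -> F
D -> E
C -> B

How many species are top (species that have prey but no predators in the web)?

Top species (has prey, but nothing eats it): K, I.
Count: 2.

2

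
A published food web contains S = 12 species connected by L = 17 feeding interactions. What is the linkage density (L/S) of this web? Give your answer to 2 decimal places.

There are L = 17 links among S = 12 species.
L/S = 17/12 = 1.4167 ≈ 1.42.

L/S = 1.42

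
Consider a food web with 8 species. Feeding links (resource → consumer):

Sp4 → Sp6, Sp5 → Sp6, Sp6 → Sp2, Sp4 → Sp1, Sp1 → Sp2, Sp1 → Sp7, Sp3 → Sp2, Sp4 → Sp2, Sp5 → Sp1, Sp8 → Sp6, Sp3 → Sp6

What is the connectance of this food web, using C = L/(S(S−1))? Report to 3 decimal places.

C = 0.196

The web has S = 8 species and L = 11 feeding links.
C = L / (S(S−1)) = 11 / 56 = 0.1964 ≈ 0.196.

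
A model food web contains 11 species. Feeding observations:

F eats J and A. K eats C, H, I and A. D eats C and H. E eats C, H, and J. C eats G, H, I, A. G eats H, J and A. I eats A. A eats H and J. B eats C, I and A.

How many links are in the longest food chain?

One longest chain: J → A → I → C → B.
It has 5 species and 4 links.

4 links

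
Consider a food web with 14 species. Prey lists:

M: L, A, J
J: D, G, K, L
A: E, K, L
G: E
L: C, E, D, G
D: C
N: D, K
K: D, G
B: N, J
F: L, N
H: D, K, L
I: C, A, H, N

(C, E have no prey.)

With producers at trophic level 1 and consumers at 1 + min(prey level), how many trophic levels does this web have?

Producers (level 1): C, E.
Following each consumer down to its lowest-level prey: C → D → N → B (levels 1 through 4).
All prey of B (N 3, J 3) are at level 3 or above, so B is at level 1 + 3 = 4.
Every consumer has at least one prey at level 3 or below, so none exceeds level 4.

4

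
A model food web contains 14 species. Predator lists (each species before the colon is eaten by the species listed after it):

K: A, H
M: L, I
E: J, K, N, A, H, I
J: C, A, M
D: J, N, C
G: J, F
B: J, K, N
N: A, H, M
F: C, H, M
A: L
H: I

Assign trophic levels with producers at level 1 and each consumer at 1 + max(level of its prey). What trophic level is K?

E is a producer → level 1.
K eats E (level 1); other prey at levels: B 1 → level 2.

Trophic level 2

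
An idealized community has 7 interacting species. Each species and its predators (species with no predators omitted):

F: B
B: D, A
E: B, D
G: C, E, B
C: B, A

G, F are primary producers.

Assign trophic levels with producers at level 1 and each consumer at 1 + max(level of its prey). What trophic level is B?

G is a producer → level 1.
C eats G → level 2.
B eats C (level 2); other prey at levels: G 1, F 1, E 2 → level 3.

Trophic level 3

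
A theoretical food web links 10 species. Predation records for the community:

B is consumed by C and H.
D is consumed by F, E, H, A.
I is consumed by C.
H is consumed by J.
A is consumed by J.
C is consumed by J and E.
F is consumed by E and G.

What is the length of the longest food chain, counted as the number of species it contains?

3 species

One longest chain: D → F → G.
It has 3 species and 2 links.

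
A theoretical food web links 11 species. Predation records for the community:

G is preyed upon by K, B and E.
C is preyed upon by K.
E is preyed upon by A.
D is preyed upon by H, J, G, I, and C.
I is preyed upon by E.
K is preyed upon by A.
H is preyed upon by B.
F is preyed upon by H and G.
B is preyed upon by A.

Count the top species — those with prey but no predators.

Top species (has prey, but nothing eats it): J, A.
Count: 2.

2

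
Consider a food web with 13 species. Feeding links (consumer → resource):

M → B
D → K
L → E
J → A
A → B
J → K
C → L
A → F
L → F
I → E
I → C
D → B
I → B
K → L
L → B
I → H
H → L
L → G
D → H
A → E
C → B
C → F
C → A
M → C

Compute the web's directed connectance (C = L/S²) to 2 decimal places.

The web has S = 13 species and L = 24 feeding links.
C = L / S² = 24 / 169 = 0.1420 ≈ 0.14.

C = 0.14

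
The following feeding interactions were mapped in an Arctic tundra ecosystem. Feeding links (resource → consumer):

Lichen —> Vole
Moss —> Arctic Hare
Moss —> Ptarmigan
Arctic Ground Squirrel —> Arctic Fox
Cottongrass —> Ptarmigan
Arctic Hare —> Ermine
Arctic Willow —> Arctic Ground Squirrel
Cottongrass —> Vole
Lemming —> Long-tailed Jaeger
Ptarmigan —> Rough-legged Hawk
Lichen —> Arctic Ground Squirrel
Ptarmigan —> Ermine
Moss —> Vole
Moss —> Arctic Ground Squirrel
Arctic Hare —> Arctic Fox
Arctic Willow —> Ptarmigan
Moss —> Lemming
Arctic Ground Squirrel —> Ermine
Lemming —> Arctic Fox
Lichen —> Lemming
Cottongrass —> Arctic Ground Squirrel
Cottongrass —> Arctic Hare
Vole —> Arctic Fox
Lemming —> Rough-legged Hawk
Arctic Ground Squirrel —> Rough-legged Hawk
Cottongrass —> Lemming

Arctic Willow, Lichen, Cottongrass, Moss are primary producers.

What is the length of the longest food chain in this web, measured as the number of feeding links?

One longest chain: Lichen → Lemming → Long-tailed Jaeger.
It has 3 species and 2 links.

2 links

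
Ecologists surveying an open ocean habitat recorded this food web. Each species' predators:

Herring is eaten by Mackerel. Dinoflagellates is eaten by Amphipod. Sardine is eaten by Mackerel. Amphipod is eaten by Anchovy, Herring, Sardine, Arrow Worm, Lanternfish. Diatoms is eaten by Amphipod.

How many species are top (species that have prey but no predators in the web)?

4

Top species (has prey, but nothing eats it): Anchovy, Arrow Worm, Lanternfish, Mackerel.
Count: 4.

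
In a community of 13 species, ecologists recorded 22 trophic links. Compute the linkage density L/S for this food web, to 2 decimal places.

There are L = 22 links among S = 13 species.
L/S = 22/13 = 1.6923 ≈ 1.69.

L/S = 1.69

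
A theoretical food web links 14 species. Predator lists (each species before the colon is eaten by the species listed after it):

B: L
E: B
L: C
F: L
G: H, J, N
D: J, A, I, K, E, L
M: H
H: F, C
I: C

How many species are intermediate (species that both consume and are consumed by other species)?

6

Intermediate species (has both prey and predators): H, I, E, B, F, L.
Count: 6.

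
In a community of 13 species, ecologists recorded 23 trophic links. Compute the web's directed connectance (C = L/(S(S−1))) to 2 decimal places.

The web has S = 13 species and L = 23 feeding links.
C = L / (S(S−1)) = 23 / 156 = 0.1474 ≈ 0.15.

C = 0.15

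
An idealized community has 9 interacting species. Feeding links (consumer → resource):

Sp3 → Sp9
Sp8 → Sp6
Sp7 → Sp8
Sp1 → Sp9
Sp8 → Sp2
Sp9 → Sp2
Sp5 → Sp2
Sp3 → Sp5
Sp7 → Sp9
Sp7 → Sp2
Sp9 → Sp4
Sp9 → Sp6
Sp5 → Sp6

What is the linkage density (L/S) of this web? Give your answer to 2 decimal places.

L/S = 1.44

There are L = 13 links among S = 9 species.
L/S = 13/9 = 1.4444 ≈ 1.44.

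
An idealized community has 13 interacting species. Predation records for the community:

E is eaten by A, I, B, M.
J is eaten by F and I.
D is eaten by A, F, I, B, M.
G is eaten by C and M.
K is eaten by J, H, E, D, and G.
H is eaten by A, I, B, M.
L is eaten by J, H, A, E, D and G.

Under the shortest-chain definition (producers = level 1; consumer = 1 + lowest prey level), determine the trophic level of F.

L is a producer → level 1.
J eats L → level 2.
F eats J → level 3.
No prey of F is below level 2, so 3 is the minimum.

Trophic level 3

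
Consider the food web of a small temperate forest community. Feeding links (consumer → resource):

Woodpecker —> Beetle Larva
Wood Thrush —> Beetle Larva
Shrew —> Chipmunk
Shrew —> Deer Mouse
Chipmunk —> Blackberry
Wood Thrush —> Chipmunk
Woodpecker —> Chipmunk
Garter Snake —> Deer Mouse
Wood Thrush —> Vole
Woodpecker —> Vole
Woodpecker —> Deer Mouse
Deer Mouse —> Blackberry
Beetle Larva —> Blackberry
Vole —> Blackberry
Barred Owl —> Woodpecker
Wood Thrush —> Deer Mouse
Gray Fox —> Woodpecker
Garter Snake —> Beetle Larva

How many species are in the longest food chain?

4 species

One longest chain: Blackberry → Beetle Larva → Woodpecker → Barred Owl.
It has 4 species and 3 links.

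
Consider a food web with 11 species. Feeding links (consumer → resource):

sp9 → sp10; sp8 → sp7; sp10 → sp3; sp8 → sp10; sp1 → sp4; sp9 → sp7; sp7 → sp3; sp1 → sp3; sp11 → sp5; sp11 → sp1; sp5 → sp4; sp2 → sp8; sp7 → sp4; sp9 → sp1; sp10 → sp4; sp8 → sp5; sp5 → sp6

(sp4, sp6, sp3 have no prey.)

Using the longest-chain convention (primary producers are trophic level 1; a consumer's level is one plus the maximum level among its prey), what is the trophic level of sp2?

sp4 is a producer → level 1.
sp7 eats sp4 (level 1); other prey at levels: sp3 1 → level 2.
sp8 eats sp7 (level 2); other prey at levels: sp5 2, sp10 2 → level 3.
sp2 eats sp8 → level 4.

Trophic level 4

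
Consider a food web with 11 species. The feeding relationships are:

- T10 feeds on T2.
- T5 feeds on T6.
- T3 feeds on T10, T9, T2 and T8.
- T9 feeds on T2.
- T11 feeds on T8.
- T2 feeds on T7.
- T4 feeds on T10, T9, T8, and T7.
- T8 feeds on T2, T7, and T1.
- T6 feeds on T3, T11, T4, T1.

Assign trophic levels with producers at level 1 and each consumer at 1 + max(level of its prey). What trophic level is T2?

T7 is a producer → level 1.
T2 eats T7 → level 2.

Trophic level 2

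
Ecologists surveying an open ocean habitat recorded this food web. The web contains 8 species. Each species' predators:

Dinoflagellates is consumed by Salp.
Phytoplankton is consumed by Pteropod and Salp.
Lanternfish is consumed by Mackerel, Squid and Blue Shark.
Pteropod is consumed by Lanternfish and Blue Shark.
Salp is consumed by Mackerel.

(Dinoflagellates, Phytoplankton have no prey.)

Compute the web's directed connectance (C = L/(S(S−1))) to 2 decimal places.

C = 0.16

The web has S = 8 species and L = 9 feeding links.
C = L / (S(S−1)) = 9 / 56 = 0.1607 ≈ 0.16.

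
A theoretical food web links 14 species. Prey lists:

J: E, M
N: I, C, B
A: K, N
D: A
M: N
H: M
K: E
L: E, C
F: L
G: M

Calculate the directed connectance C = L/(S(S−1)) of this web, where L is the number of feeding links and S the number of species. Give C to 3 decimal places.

The web has S = 14 species and L = 15 feeding links.
C = L / (S(S−1)) = 15 / 182 = 0.0824 ≈ 0.082.

C = 0.082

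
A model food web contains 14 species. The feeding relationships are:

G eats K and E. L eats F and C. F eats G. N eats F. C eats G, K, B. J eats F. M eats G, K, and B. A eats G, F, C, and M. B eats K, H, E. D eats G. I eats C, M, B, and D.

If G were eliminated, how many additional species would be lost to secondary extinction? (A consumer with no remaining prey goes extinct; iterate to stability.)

4

Remove G.
Round 1: D (all prey gone), F (all prey gone) → extinct.
Round 2: N (all prey gone), J (all prey gone) → extinct.
No further losses. Total secondary extinctions: 4.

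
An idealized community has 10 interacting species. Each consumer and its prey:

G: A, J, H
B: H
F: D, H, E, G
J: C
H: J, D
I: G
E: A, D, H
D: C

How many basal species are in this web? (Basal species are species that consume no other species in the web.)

Basal species (no prey listed): C, A.
Count: 2.

2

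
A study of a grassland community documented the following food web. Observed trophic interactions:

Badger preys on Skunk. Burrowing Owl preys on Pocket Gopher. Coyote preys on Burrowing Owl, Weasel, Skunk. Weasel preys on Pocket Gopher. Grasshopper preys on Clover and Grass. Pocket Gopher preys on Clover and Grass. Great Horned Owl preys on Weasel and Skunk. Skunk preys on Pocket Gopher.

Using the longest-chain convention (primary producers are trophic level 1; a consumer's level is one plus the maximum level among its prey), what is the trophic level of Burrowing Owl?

Trophic level 3

Clover is a producer → level 1.
Pocket Gopher eats Clover (level 1); other prey at levels: Grass 1 → level 2.
Burrowing Owl eats Pocket Gopher → level 3.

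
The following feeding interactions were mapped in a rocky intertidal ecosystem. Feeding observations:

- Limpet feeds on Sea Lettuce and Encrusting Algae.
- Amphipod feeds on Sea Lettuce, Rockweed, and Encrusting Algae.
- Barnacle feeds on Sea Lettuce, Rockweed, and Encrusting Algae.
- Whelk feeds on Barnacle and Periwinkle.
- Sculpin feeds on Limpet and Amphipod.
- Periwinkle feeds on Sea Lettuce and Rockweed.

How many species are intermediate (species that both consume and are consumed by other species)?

4

Intermediate species (has both prey and predators): Limpet, Barnacle, Amphipod, Periwinkle.
Count: 4.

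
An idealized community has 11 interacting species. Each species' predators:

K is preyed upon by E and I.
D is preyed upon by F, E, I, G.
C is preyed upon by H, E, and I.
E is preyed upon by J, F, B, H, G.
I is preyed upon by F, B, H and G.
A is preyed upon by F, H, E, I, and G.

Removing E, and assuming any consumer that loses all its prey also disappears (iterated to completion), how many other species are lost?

1

Remove E.
Round 1: J (all prey gone) → extinct.
No further losses. Total secondary extinctions: 1.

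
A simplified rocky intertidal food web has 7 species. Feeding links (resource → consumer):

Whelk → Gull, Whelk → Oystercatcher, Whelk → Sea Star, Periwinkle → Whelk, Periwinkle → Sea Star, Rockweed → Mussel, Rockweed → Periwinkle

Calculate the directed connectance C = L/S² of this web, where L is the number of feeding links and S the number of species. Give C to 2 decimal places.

C = 0.14

The web has S = 7 species and L = 7 feeding links.
C = L / S² = 7 / 49 = 0.1429 ≈ 0.14.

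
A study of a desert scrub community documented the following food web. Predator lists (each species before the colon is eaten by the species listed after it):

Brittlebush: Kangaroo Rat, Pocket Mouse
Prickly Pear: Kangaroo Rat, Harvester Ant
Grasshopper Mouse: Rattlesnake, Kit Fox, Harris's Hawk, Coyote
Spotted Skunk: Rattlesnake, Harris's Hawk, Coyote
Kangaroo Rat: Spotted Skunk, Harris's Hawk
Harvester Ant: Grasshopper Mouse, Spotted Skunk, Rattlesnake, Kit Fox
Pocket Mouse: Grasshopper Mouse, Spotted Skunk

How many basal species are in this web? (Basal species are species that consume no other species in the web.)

Basal species (no prey listed): Prickly Pear, Brittlebush.
Count: 2.

2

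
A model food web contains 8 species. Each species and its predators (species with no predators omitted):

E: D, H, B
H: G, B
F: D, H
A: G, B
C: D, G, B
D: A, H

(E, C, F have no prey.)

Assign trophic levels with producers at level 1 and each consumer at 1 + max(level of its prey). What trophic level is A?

Trophic level 3

E is a producer → level 1.
D eats E (level 1); other prey at levels: C 1, F 1 → level 2.
A eats D → level 3.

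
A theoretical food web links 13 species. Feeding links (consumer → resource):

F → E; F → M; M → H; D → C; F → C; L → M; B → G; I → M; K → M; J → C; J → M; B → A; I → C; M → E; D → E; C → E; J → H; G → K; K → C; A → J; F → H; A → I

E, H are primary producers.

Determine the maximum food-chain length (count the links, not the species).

4 links

One longest chain: E → M → I → A → B.
It has 5 species and 4 links.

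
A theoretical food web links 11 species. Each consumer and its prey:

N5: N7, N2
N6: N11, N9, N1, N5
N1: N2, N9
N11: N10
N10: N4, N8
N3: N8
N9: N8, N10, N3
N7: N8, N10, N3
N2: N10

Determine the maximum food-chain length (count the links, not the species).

4 links

One longest chain: N4 → N10 → N2 → N1 → N6.
It has 5 species and 4 links.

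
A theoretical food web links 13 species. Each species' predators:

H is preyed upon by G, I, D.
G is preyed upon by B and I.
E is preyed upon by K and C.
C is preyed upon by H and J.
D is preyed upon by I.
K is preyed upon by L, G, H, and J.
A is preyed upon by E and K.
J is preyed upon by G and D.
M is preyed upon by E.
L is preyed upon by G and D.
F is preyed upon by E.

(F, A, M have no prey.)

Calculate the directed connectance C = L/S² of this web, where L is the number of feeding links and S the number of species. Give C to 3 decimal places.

C = 0.130

The web has S = 13 species and L = 22 feeding links.
C = L / S² = 22 / 169 = 0.1302 ≈ 0.130.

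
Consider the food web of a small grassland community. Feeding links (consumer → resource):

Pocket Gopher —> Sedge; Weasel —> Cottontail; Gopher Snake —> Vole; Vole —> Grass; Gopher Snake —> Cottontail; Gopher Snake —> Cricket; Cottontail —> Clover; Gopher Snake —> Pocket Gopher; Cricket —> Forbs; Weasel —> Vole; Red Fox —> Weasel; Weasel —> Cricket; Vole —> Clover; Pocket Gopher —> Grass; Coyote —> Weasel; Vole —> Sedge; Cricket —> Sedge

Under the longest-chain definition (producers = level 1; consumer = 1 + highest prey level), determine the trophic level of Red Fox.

Sedge is a producer → level 1.
Cricket eats Sedge (level 1); other prey at levels: Forbs 1 → level 2.
Weasel eats Cricket (level 2); other prey at levels: Cottontail 2, Vole 2 → level 3.
Red Fox eats Weasel → level 4.

Trophic level 4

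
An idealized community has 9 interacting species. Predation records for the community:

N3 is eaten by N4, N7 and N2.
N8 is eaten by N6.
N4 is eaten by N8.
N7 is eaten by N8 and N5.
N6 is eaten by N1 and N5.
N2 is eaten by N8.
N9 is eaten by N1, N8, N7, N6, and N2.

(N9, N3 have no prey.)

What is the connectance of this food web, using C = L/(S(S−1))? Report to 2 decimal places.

The web has S = 9 species and L = 15 feeding links.
C = L / (S(S−1)) = 15 / 72 = 0.2083 ≈ 0.21.

C = 0.21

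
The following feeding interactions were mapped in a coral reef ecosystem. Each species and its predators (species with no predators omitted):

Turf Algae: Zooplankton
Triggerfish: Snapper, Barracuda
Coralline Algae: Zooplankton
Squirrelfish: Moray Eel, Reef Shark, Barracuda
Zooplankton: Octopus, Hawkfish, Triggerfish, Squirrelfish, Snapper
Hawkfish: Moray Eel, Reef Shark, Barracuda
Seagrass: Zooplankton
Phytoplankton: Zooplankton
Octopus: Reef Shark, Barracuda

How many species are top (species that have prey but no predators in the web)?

4

Top species (has prey, but nothing eats it): Moray Eel, Snapper, Reef Shark, Barracuda.
Count: 4.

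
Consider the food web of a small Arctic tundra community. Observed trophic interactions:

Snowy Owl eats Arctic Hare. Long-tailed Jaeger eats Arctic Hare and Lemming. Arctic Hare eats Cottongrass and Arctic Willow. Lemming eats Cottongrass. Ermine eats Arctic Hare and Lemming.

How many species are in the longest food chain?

3 species

One longest chain: Cottongrass → Lemming → Long-tailed Jaeger.
It has 3 species and 2 links.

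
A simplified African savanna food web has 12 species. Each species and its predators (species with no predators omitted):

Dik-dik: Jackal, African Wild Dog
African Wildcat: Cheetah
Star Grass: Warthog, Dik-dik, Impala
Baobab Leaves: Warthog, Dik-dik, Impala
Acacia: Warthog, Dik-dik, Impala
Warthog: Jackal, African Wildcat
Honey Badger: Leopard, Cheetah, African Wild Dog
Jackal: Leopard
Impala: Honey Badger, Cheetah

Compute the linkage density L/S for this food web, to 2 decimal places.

L/S = 1.67

There are L = 20 links among S = 12 species.
L/S = 20/12 = 1.6667 ≈ 1.67.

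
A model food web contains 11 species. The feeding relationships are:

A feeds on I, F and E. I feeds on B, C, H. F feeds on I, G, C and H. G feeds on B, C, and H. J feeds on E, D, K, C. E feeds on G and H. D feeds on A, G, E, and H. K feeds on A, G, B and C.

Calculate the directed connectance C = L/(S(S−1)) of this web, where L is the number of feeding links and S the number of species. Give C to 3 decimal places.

The web has S = 11 species and L = 27 feeding links.
C = L / (S(S−1)) = 27 / 110 = 0.2455 ≈ 0.245.

C = 0.245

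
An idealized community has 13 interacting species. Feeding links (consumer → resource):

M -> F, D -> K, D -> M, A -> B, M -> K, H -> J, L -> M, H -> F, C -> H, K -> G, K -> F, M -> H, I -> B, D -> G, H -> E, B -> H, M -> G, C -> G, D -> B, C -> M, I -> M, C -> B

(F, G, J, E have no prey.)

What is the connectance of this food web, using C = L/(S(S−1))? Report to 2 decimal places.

The web has S = 13 species and L = 22 feeding links.
C = L / (S(S−1)) = 22 / 156 = 0.1410 ≈ 0.14.

C = 0.14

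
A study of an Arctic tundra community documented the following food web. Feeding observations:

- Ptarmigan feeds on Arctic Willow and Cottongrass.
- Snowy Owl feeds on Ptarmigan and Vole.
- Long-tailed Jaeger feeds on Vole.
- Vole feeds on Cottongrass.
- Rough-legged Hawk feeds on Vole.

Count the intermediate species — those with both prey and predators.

2

Intermediate species (has both prey and predators): Vole, Ptarmigan.
Count: 2.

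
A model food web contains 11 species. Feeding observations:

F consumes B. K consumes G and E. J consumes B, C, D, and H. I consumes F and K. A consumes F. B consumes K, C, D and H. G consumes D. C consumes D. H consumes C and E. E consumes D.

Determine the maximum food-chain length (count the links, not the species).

One longest chain: D → E → K → B → F → A.
It has 6 species and 5 links.

5 links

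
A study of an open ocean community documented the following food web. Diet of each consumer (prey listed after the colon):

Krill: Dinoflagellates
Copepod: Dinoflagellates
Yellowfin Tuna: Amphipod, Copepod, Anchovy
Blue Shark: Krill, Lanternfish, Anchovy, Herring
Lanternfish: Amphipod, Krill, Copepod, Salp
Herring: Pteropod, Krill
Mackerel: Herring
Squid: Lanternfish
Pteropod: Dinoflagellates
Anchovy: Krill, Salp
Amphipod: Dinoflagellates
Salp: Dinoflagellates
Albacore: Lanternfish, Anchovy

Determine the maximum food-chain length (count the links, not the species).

3 links

One longest chain: Dinoflagellates → Amphipod → Lanternfish → Squid.
It has 4 species and 3 links.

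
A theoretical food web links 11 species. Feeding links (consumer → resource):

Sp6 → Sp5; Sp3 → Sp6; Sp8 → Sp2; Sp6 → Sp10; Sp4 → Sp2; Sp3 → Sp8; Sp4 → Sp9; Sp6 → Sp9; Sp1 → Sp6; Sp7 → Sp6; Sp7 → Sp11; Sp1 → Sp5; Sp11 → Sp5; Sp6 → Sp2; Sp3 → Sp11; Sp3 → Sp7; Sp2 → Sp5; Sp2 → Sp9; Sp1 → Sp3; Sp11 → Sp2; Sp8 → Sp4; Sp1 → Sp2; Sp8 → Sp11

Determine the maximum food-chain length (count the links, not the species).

5 links

One longest chain: Sp5 → Sp2 → Sp11 → Sp7 → Sp3 → Sp1.
It has 6 species and 5 links.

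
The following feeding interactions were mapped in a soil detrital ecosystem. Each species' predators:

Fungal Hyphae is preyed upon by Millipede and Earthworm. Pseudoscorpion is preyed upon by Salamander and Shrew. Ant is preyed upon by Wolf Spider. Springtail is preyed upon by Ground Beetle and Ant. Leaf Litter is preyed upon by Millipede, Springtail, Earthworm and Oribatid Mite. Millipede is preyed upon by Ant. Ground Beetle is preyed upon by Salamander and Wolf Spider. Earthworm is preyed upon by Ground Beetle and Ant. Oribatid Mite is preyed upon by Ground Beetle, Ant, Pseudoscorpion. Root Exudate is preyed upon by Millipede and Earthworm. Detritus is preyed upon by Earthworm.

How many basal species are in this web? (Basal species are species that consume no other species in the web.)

Basal species (no prey listed): Leaf Litter, Root Exudate, Detritus, Fungal Hyphae.
Count: 4.

4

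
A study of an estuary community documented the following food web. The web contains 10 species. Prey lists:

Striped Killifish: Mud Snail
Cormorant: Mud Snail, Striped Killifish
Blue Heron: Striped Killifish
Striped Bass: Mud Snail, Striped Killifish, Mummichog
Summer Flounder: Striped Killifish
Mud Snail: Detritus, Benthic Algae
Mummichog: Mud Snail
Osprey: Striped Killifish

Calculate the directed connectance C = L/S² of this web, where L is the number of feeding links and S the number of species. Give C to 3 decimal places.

The web has S = 10 species and L = 12 feeding links.
C = L / S² = 12 / 100 = 0.1200 ≈ 0.120.

C = 0.120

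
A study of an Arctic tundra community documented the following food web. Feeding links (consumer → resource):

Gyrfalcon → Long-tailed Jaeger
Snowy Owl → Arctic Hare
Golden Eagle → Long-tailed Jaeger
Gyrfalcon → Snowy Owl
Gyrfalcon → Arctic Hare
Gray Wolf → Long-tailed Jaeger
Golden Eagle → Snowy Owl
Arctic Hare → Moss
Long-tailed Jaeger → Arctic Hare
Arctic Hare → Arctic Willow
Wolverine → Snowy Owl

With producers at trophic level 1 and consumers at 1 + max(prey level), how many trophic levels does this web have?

4

Producers (level 1): Arctic Willow, Moss.
Arctic Willow → Arctic Hare → Snowy Owl → Wolverine gives Wolverine level 4.
No species has a prey at level 4, so no species reaches level 5.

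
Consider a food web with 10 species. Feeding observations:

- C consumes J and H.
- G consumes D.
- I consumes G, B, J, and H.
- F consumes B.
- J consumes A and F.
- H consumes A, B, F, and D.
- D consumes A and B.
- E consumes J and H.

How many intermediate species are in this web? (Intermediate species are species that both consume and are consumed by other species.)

Intermediate species (has both prey and predators): D, F, G, H, J.
Count: 5.

5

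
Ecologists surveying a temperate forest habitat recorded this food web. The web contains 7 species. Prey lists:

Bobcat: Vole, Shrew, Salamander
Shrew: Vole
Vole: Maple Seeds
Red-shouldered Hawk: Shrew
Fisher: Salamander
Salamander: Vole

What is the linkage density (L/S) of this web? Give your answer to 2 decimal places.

L/S = 1.14

There are L = 8 links among S = 7 species.
L/S = 8/7 = 1.1429 ≈ 1.14.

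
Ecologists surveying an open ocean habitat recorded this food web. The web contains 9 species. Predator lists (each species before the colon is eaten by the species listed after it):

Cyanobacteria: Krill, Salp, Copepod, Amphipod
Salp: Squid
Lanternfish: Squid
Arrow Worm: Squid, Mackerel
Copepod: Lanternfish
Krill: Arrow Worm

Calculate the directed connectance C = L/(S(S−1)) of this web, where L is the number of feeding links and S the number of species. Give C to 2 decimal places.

C = 0.14

The web has S = 9 species and L = 10 feeding links.
C = L / (S(S−1)) = 10 / 72 = 0.1389 ≈ 0.14.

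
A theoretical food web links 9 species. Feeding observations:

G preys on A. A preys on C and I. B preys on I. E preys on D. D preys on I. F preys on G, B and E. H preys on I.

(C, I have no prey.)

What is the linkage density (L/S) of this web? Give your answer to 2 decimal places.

L/S = 1.11

There are L = 10 links among S = 9 species.
L/S = 10/9 = 1.1111 ≈ 1.11.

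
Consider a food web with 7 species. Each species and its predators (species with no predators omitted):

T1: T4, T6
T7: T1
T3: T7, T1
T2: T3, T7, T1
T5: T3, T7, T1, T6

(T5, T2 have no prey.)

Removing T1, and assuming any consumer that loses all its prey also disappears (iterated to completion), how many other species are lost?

Remove T1.
Round 1: T4 (all prey gone) → extinct.
No further losses. Total secondary extinctions: 1.

1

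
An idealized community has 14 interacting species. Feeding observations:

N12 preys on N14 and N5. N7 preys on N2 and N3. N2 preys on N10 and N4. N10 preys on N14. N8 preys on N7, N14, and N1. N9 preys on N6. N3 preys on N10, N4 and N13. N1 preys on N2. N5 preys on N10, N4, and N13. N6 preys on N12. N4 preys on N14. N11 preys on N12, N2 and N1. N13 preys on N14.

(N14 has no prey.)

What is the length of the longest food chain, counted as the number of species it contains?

One longest chain: N14 → N13 → N5 → N12 → N6 → N9.
It has 6 species and 5 links.

6 species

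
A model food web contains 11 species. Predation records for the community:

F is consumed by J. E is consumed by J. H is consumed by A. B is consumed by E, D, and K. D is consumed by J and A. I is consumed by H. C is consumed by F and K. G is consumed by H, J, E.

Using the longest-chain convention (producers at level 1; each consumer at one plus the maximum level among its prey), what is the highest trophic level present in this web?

Producers (level 1): G, I, B, C.
G → H → A gives A level 3.
No species has a prey at level 3, so no species reaches level 4.

3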